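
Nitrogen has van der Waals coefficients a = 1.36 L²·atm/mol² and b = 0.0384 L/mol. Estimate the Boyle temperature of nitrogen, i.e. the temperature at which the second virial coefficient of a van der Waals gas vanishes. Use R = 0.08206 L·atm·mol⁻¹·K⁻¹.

For a van der Waals gas the second virial coefficient B₂ = b − a/(RT) vanishes at T_B = a/(Rb).
T_B = 1.36/(0.08206×0.0384) = 1.36/0.0031511 = 431.6 K

T_B ≈ 431.6 K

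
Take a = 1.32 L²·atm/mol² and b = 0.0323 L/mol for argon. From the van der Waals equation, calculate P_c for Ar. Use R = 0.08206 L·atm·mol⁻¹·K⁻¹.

For a van der Waals gas, P_c = a/(27b²).
P_c = 1.32/(27×(0.0323)²) = 1.32/0.028169 = 46.86 atm

P_c ≈ 46.86 atm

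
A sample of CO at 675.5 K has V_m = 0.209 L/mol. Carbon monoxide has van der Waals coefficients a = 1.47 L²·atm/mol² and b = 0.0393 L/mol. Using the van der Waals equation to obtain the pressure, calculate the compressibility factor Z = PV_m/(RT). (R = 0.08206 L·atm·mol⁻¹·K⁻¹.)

Z ≈ 1.105

P = RT/(V_m − b) − a/V_m² = (0.08206)(675.5)/(0.209 − 0.0393) − 1.47/(0.209)²
  = 55.432/0.16970 − 33.653 = 326.65 − 33.653 = 293.00 atm
Z = PV_m/(RT) = (293.00)(0.209)/((0.08206)(675.5)) = 61.237/55.432 = 1.105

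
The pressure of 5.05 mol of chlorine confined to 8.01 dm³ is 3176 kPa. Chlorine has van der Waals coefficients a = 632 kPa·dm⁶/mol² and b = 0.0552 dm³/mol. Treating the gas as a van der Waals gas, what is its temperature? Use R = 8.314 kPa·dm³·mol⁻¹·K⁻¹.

T = (P + a n²/V²)(V − nb)/(nR)
P + a n²/V² = 3176 + (632)(5.05)²/(8.01)² = 3427.2 kPa
V − nb = 8.01 − (5.05)(0.0552) = 7.7312 dm³
T = (3427.2)(7.7312)/((5.05)(8.314)) = 631.1 K

T ≈ 631.1 K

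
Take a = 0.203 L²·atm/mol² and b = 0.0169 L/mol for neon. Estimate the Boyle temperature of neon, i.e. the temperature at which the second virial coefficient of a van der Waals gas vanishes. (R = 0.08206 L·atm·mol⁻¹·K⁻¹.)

For a van der Waals gas the second virial coefficient B₂ = b − a/(RT) vanishes at T_B = a/(Rb).
T_B = 0.203/(0.08206×0.0169) = 0.203/0.0013868 = 146.4 K

T_B ≈ 146.4 K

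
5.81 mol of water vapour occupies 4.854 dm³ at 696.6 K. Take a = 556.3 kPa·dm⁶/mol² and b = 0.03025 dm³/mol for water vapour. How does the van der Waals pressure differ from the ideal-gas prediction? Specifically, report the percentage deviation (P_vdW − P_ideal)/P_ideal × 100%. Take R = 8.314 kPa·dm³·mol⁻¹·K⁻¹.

Ideal: P_ideal = nRT/V = (5.81)(8.314)(696.6)/4.854 = 6932.18 kPa
vdW: P = nRT/(V − nb) − a n²/V² = 33648.8/4.67825 − 18778.5/23.5613 = 7192.60 − 797.006 = 6395.59 kPa
% deviation = (6395.59 − 6932.18)/6932.18 × 100% = -7.74%

-7.74 %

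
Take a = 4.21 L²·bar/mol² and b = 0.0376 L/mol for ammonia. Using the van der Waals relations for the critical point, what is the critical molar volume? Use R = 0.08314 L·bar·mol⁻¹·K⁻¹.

For a van der Waals gas, V_m,c = 3b.
V_m,c = 3×0.0376 = 0.1128 L/mol

V_m,c ≈ 0.1128 L/mol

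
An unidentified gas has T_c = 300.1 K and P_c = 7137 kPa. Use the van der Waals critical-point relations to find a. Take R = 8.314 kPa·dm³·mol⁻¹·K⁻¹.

a ≈ 368.0 kPa·dm⁶/mol²

From T_c = 8a/(27Rb) and P_c = a/(27b²): a = 27 R² T_c²/(64 P_c).
a = 27×(8.314)²×(300.1)²/(64×7137) = 168079906/456768 = 368.0 kPa·dm⁶/mol²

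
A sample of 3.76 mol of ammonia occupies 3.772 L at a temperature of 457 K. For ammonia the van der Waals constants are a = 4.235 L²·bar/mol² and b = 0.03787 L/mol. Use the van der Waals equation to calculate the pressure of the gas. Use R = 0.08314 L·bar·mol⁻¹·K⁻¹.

P ≈ 35.15 bar

P = nRT/(V − nb) − a n²/V²
nRT/(V − nb) = (3.76)(0.08314)(457)/(3.772 − 3.76×0.03787) = 142.86/3.6296 = 39.360 bar
a n²/V² = (4.235)(3.76)²/(3.772)² = 4.2081 bar
P = 39.360 − 4.2081 = 35.15 bar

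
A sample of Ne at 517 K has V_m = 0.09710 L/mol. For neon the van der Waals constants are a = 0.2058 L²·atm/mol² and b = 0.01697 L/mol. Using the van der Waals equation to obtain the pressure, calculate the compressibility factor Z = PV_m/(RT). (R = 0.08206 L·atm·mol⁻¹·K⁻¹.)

Z ≈ 1.162

P = RT/(V_m − b) − a/V_m² = (0.08206)(517)/(0.09710 − 0.01697) − 0.2058/(0.09710)²
  = 42.425/0.080130 − 21.828 = 529.45 − 21.828 = 507.62 atm
Z = PV_m/(RT) = (507.62)(0.09710)/((0.08206)(517)) = 49.290/42.425 = 1.162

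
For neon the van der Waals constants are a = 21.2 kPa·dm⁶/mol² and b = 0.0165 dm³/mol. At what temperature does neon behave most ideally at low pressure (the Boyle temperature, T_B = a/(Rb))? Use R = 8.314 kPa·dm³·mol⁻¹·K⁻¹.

T_B ≈ 154.5 K

For a van der Waals gas the second virial coefficient B₂ = b − a/(RT) vanishes at T_B = a/(Rb).
T_B = 21.2/(8.314×0.0165) = 21.2/0.13718 = 154.5 K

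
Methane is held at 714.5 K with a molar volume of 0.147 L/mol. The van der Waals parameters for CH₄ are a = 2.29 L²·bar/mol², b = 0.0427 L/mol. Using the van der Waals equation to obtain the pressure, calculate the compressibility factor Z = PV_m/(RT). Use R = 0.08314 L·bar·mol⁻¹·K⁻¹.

Z ≈ 1.147

P = RT/(V_m − b) − a/V_m² = (0.08314)(714.5)/(0.147 − 0.0427) − 2.29/(0.147)²
  = 59.404/0.10430 − 105.97 = 569.55 − 105.97 = 463.58 bar
Z = PV_m/(RT) = (463.58)(0.147)/((0.08314)(714.5)) = 68.146/59.404 = 1.147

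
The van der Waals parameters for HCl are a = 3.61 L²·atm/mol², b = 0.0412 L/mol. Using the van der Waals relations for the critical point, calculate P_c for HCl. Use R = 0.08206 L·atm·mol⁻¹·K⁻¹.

P_c ≈ 78.77 atm

For a van der Waals gas, P_c = a/(27b²).
P_c = 3.61/(27×(0.0412)²) = 3.61/0.045831 = 78.77 atm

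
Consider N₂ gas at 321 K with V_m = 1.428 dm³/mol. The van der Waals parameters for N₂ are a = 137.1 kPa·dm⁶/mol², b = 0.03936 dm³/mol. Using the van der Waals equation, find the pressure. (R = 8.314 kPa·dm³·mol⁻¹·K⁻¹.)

P ≈ 1855 kPa

P = RT/(V_m − b) − a/V_m²
RT/(V_m − b) = (8.314)(321)/(1.428 − 0.03936) = 2668.8/1.3886 = 1921.9 kPa
a/V_m² = 137.1/(1.428)² = 67.233 kPa
P = 1921.9 − 67.233 = 1855 kPa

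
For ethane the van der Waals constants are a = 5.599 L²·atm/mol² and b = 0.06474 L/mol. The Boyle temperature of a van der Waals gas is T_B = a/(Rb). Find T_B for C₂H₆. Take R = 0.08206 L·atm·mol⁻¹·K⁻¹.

T_B ≈ 1054 K

For a van der Waals gas the second virial coefficient B₂ = b − a/(RT) vanishes at T_B = a/(Rb).
T_B = 5.599/(0.08206×0.06474) = 5.599/0.0053126 = 1054 K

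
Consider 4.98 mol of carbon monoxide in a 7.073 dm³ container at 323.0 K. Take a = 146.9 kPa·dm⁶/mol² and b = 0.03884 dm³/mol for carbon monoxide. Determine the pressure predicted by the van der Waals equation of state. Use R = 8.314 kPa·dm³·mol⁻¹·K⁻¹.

P = nRT/(V − nb) − a n²/V²
nRT/(V − nb) = (4.98)(8.314)(323.0)/(7.073 − 4.98×0.03884) = 13373/6.8796 = 1943.9 kPa
a n²/V² = (146.9)(4.98)²/(7.073)² = 72.824 kPa
P = 1943.9 − 72.824 = 1871 kPa

P ≈ 1871 kPa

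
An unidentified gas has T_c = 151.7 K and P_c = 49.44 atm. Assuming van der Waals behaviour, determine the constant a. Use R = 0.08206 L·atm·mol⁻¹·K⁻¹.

a ≈ 1.322 L²·atm/mol²

From T_c = 8a/(27Rb) and P_c = a/(27b²): a = 27 R² T_c²/(64 P_c).
a = 27×(0.08206)²×(151.7)²/(64×49.44) = 4184.1/3164.2 = 1.322 L²·atm/mol²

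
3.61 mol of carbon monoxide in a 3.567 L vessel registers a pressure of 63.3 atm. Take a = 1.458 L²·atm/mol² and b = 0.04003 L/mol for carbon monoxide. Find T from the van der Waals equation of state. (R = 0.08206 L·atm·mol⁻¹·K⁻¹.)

T ≈ 748.6 K

T = (P + a n²/V²)(V − nb)/(nR)
P + a n²/V² = 63.3 + (1.458)(3.61)²/(3.567)² = 64.793 atm
V − nb = 3.567 − (3.61)(0.04003) = 3.4225 L
T = (64.793)(3.4225)/((3.61)(0.08206)) = 748.6 K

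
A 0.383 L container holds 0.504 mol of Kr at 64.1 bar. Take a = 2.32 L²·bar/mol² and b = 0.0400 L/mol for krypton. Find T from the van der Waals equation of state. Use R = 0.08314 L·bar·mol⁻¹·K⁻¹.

T = (P + a n²/V²)(V − nb)/(nR)
P + a n²/V² = 64.1 + (2.32)(0.504)²/(0.383)² = 68.117 bar
V − nb = 0.383 − (0.504)(0.0400) = 0.36284 L
T = (68.117)(0.36284)/((0.504)(0.08314)) = 589.8 K

T ≈ 589.8 K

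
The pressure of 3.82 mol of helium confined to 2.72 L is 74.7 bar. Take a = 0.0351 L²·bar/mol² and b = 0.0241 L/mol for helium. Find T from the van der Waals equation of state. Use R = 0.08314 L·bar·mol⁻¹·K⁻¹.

T ≈ 618.7 K

T = (P + a n²/V²)(V − nb)/(nR)
P + a n²/V² = 74.7 + (0.0351)(3.82)²/(2.72)² = 74.769 bar
V − nb = 2.72 − (3.82)(0.0241) = 2.6279 L
T = (74.769)(2.6279)/((3.82)(0.08314)) = 618.7 K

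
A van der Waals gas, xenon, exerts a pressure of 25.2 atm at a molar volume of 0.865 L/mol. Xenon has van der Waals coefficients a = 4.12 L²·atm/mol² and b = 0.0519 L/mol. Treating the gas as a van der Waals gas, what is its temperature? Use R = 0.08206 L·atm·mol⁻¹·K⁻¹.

T = (P + a/V_m²)(V_m − b)/R
P + a/V_m² = 25.2 + 4.12/(0.865)² = 30.706 atm
V_m − b = 0.865 − 0.0519 = 0.81310 L/mol
T = (30.706)(0.81310)/0.08206 = 304.3 K

T ≈ 304.3 K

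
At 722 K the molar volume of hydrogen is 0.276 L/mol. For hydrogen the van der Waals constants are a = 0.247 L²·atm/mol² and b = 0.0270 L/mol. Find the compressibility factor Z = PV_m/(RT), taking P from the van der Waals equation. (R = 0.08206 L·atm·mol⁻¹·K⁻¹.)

Z ≈ 1.093

P = RT/(V_m − b) − a/V_m² = (0.08206)(722)/(0.276 − 0.0270) − 0.247/(0.276)²
  = 59.247/0.24900 − 3.2425 = 237.94 − 3.2425 = 234.70 atm
Z = PV_m/(RT) = (234.70)(0.276)/((0.08206)(722)) = 64.777/59.247 = 1.093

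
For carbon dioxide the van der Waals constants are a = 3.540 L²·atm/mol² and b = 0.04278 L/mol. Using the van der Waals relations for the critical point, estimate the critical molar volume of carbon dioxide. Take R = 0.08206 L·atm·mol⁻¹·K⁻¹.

V_m,c ≈ 0.1283 L/mol

For a van der Waals gas, V_m,c = 3b.
V_m,c = 3×0.04278 = 0.1283 L/mol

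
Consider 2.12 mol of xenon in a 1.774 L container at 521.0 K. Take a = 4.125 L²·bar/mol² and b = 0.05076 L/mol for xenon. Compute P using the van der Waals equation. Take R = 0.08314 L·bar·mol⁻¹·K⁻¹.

P ≈ 49.22 bar

P = nRT/(V − nb) − a n²/V²
nRT/(V − nb) = (2.12)(0.08314)(521.0)/(1.774 − 2.12×0.05076) = 91.830/1.6664 = 55.107 bar
a n²/V² = (4.125)(2.12)²/(1.774)² = 5.8910 bar
P = 55.107 − 5.8910 = 49.22 bar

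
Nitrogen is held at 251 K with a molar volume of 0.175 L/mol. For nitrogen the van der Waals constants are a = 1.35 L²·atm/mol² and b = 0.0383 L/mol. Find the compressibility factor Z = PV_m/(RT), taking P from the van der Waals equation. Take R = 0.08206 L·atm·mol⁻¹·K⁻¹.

Z ≈ 0.9056

P = RT/(V_m − b) − a/V_m² = (0.08206)(251)/(0.175 − 0.0383) − 1.35/(0.175)²
  = 20.597/0.13670 − 44.082 = 150.67 − 44.082 = 106.59 atm
Z = PV_m/(RT) = (106.59)(0.175)/((0.08206)(251)) = 18.653/20.597 = 0.9056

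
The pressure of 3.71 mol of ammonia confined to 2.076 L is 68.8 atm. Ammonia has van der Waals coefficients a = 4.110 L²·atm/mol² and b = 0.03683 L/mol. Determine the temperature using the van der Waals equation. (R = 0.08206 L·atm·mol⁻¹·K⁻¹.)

T = (P + a n²/V²)(V − nb)/(nR)
P + a n²/V² = 68.8 + (4.110)(3.71)²/(2.076)² = 81.926 atm
V − nb = 2.076 − (3.71)(0.03683) = 1.9394 L
T = (81.926)(1.9394)/((3.71)(0.08206)) = 521.9 K

T ≈ 521.9 K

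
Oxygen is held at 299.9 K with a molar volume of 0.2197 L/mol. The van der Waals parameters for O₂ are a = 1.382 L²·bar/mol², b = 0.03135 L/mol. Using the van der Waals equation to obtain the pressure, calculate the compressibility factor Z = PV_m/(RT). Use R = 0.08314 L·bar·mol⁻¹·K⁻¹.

P = RT/(V_m − b) − a/V_m² = (0.08314)(299.9)/(0.2197 − 0.03135) − 1.382/(0.2197)²
  = 24.934/0.18835 − 28.632 = 132.38 − 28.632 = 103.75 bar
Z = PV_m/(RT) = (103.75)(0.2197)/((0.08314)(299.9)) = 22.794/24.934 = 0.9142

Z ≈ 0.9142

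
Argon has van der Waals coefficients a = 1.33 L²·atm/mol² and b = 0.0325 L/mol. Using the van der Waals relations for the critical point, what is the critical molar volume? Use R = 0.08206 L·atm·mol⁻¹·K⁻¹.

For a van der Waals gas, V_m,c = 3b.
V_m,c = 3×0.0325 = 0.09750 L/mol

V_m,c ≈ 0.09750 L/mol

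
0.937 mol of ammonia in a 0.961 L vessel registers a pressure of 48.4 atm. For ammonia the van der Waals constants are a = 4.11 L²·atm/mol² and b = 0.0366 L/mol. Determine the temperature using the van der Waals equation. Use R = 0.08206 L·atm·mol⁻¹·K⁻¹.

T ≈ 630.4 K

T = (P + a n²/V²)(V − nb)/(nR)
P + a n²/V² = 48.4 + (4.11)(0.937)²/(0.961)² = 52.307 atm
V − nb = 0.961 − (0.937)(0.0366) = 0.92671 L
T = (52.307)(0.92671)/((0.937)(0.08206)) = 630.4 K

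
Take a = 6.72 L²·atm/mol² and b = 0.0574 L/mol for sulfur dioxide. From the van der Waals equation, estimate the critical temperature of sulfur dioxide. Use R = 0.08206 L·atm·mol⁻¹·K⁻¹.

For a van der Waals gas, T_c = 8a/(27Rb).
T_c = 8×6.72/(27×0.08206×0.0574) = 53.760/0.12718 = 422.7 K

T_c ≈ 422.7 K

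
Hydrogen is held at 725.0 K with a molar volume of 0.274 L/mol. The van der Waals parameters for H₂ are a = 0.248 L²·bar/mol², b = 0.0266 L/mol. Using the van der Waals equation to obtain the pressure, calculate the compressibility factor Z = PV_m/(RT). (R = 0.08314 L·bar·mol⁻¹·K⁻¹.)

Z ≈ 1.093

P = RT/(V_m − b) − a/V_m² = (0.08314)(725.0)/(0.274 − 0.0266) − 0.248/(0.274)²
  = 60.277/0.24740 − 3.3033 = 243.64 − 3.3033 = 240.34 bar
Z = PV_m/(RT) = (240.34)(0.274)/((0.08314)(725.0)) = 65.853/60.277 = 1.093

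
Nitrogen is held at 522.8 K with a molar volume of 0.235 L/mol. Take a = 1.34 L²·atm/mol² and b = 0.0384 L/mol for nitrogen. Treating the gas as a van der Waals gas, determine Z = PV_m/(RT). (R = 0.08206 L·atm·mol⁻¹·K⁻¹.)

Z ≈ 1.062

P = RT/(V_m − b) − a/V_m² = (0.08206)(522.8)/(0.235 − 0.0384) − 1.34/(0.235)²
  = 42.901/0.19660 − 24.264 = 218.21 − 24.264 = 193.95 atm
Z = PV_m/(RT) = (193.95)(0.235)/((0.08206)(522.8)) = 45.578/42.901 = 1.062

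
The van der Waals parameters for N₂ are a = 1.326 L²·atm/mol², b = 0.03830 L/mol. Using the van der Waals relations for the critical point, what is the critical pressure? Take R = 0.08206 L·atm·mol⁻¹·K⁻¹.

P_c ≈ 33.48 atm

For a van der Waals gas, P_c = a/(27b²).
P_c = 1.326/(27×(0.03830)²) = 1.326/0.039606 = 33.48 atm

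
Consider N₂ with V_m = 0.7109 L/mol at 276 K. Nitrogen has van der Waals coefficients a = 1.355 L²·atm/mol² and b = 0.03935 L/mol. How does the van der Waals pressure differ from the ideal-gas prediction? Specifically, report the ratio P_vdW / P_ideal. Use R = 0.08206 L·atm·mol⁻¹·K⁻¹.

Ideal: P_ideal = RT/V_m = (0.08206)(276)/0.7109 = 31.8590 atm
vdW: P = RT/(V_m − b) − a/V_m² = 22.6486/0.671550 − 1.355/0.505379 = 33.7259 − 2.68116 = 31.0447 atm
Ratio = 31.0447/31.8590 = 0.9744

P_vdW / P_ideal ≈ 0.9744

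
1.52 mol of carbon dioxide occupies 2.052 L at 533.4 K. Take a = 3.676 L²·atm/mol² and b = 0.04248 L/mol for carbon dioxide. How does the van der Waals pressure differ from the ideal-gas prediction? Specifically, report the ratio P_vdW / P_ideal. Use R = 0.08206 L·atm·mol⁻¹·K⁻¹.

Ideal: P_ideal = nRT/V = (1.52)(0.08206)(533.4)/2.052 = 32.4228 atm
vdW: P = nRT/(V − nb) − a n²/V² = 66.5316/1.98743 − 8.49303/4.21070 = 33.4762 − 2.01701 = 31.4592 atm
Ratio = 31.4592/32.4228 = 0.9703

P_vdW / P_ideal ≈ 0.9703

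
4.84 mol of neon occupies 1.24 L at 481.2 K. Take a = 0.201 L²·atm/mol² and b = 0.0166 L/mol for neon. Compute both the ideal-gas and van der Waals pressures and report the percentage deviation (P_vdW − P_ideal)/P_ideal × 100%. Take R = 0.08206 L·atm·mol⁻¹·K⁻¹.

Ideal: P_ideal = nRT/V = (4.84)(0.08206)(481.2)/1.24 = 154.128 atm
vdW: P = nRT/(V − nb) − a n²/V² = 191.118/1.15966 − 4.70855/1.53760 = 164.805 − 3.06227 = 161.743 atm
% deviation = (161.743 − 154.128)/154.128 × 100% = 4.94%

4.94 %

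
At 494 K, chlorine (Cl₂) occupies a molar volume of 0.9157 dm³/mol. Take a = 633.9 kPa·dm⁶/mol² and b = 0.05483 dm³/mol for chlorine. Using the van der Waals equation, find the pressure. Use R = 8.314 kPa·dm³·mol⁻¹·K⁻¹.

P = RT/(V_m − b) − a/V_m²
RT/(V_m − b) = (8.314)(494)/(0.9157 − 0.05483) = 4107.1/0.86087 = 4770.9 kPa
a/V_m² = 633.9/(0.9157)² = 755.99 kPa
P = 4770.9 − 755.99 = 4015 kPa

P ≈ 4015 kPa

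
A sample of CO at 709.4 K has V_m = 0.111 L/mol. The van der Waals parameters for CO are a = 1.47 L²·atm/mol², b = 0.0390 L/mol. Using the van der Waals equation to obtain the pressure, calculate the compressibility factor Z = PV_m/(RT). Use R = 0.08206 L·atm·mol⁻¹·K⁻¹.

Z ≈ 1.314

P = RT/(V_m − b) − a/V_m² = (0.08206)(709.4)/(0.111 − 0.0390) − 1.47/(0.111)²
  = 58.213/0.072000 − 119.31 = 808.51 − 119.31 = 689.20 atm
Z = PV_m/(RT) = (689.20)(0.111)/((0.08206)(709.4)) = 76.501/58.213 = 1.314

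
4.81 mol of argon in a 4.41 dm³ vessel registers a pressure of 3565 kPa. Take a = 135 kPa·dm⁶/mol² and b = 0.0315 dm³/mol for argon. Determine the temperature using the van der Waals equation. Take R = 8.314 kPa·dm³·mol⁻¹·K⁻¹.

T ≈ 396.7 K

T = (P + a n²/V²)(V − nb)/(nR)
P + a n²/V² = 3565 + (135)(4.81)²/(4.41)² = 3725.6 kPa
V − nb = 4.41 − (4.81)(0.0315) = 4.2585 dm³
T = (3725.6)(4.2585)/((4.81)(8.314)) = 396.7 K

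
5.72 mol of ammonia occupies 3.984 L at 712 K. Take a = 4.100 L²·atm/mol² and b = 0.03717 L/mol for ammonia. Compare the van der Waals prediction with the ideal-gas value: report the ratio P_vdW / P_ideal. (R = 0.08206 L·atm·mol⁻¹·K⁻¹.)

Ideal: P_ideal = nRT/V = (5.72)(0.08206)(712)/3.984 = 83.8858 atm
vdW: P = nRT/(V − nb) − a n²/V² = 334.201/3.77139 − 134.145/15.8723 = 88.6148 − 8.45152 = 80.1633 atm
Ratio = 80.1633/83.8858 = 0.9556

P_vdW / P_ideal ≈ 0.9556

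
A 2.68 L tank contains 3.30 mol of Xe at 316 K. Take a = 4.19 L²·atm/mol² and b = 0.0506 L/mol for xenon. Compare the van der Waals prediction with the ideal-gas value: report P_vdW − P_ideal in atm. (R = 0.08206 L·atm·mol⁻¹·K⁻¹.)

ΔP ≈ -4.231 atm

Ideal: P_ideal = nRT/V = (3.30)(0.08206)(316)/2.68 = 31.9299 atm
vdW: P = nRT/(V − nb) − a n²/V² = 85.5722/2.51302 − 45.6291/7.18240 = 34.0515 − 6.35290 = 27.6986 atm
ΔP = 27.6986 − 31.9299 = -4.231 atm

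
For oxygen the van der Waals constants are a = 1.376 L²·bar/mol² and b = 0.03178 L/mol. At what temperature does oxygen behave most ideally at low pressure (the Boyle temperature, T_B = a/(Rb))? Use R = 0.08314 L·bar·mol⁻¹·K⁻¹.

For a van der Waals gas the second virial coefficient B₂ = b − a/(RT) vanishes at T_B = a/(Rb).
T_B = 1.376/(0.08314×0.03178) = 1.376/0.0026422 = 520.8 K

T_B ≈ 520.8 K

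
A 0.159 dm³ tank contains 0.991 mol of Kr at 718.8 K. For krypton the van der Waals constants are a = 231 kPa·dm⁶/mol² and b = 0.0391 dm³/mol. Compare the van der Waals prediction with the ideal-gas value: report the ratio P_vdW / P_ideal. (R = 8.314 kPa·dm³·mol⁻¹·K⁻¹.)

P_vdW / P_ideal ≈ 1.081

Ideal: P_ideal = nRT/V = (0.991)(8.314)(718.8)/0.159 = 37247.3 kPa
vdW: P = nRT/(V − nb) − a n²/V² = 5922.32/0.120252 − 226.861/0.0252810 = 49249.2 − 8973.58 = 40275.6 kPa
Ratio = 40275.6/37247.3 = 1.081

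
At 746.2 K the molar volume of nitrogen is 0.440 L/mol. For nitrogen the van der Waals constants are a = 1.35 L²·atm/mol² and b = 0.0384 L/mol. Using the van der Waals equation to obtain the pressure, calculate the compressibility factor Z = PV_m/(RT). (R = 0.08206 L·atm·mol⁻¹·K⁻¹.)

Z ≈ 1.046

P = RT/(V_m − b) − a/V_m² = (0.08206)(746.2)/(0.440 − 0.0384) − 1.35/(0.440)²
  = 61.233/0.40160 − 6.9731 = 152.47 − 6.9731 = 145.50 atm
Z = PV_m/(RT) = (145.50)(0.440)/((0.08206)(746.2)) = 64.020/61.233 = 1.046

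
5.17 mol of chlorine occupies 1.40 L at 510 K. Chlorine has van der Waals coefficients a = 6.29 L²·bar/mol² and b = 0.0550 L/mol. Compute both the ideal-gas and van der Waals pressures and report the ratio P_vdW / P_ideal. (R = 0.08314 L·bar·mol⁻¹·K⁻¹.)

P_vdW / P_ideal ≈ 0.7071

Ideal: P_ideal = nRT/V = (5.17)(0.08314)(510)/1.40 = 156.582 bar
vdW: P = nRT/(V − nb) − a n²/V² = 219.215/1.11565 − 168.125/1.96000 = 196.491 − 85.7781 = 110.713 bar
Ratio = 110.713/156.582 = 0.7071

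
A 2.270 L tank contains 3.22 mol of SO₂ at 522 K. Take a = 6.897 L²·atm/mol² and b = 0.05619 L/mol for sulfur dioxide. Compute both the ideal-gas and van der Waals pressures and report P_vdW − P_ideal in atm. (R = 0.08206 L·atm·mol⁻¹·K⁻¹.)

Ideal: P_ideal = nRT/V = (3.22)(0.08206)(522)/2.270 = 60.7620 atm
vdW: P = nRT/(V − nb) − a n²/V² = 137.930/2.08907 − 71.5109/5.15290 = 66.0246 − 13.8778 = 52.1468 atm
ΔP = 52.1468 − 60.7620 = -8.615 atm

ΔP ≈ -8.615 atm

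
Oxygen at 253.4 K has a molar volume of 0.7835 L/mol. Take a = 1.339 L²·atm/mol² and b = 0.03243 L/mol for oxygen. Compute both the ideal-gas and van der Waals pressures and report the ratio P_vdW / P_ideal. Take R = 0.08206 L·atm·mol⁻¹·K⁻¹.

Ideal: P_ideal = RT/V_m = (0.08206)(253.4)/0.7835 = 26.5399 atm
vdW: P = RT/(V_m − b) − a/V_m² = 20.7940/0.751070 − 1.339/0.613872 = 27.6858 − 2.18124 = 25.5046 atm
Ratio = 25.5046/26.5399 = 0.9610

P_vdW / P_ideal ≈ 0.9610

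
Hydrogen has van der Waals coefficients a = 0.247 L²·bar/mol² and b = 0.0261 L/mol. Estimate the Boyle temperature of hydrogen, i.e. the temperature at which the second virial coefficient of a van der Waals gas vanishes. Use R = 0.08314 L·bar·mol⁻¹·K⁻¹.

For a van der Waals gas the second virial coefficient B₂ = b − a/(RT) vanishes at T_B = a/(Rb).
T_B = 0.247/(0.08314×0.0261) = 0.247/0.0021700 = 113.8 K

T_B ≈ 113.8 K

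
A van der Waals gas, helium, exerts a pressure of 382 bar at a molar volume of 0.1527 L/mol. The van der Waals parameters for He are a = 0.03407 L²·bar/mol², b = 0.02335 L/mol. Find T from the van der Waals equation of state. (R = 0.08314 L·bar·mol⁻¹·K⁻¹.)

T ≈ 596.6 K

T = (P + a/V_m²)(V_m − b)/R
P + a/V_m² = 382 + 0.03407/(0.1527)² = 383.46 bar
V_m − b = 0.1527 − 0.02335 = 0.12935 L/mol
T = (383.46)(0.12935)/0.08314 = 596.6 K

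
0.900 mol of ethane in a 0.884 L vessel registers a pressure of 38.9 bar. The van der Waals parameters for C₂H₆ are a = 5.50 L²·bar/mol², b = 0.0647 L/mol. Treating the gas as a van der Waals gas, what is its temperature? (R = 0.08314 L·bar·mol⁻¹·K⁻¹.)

T ≈ 492.2 K

T = (P + a n²/V²)(V − nb)/(nR)
P + a n²/V² = 38.9 + (5.50)(0.900)²/(0.884)² = 44.601 bar
V − nb = 0.884 − (0.900)(0.0647) = 0.82577 L
T = (44.601)(0.82577)/((0.900)(0.08314)) = 492.2 K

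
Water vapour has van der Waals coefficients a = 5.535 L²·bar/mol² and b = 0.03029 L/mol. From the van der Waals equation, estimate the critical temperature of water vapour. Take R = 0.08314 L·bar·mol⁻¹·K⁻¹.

For a van der Waals gas, T_c = 8a/(27Rb).
T_c = 8×5.535/(27×0.08314×0.03029) = 44.280/0.067994 = 651.2 K

T_c ≈ 651.2 K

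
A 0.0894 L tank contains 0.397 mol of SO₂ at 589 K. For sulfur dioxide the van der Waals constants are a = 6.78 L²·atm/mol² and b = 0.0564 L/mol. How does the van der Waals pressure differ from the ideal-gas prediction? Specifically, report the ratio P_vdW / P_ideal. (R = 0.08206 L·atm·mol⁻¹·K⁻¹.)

P_vdW / P_ideal ≈ 0.7112

Ideal: P_ideal = nRT/V = (0.397)(0.08206)(589)/0.0894 = 214.635 atm
vdW: P = nRT/(V − nb) − a n²/V² = 19.1883/0.0670092 − 1.06859/0.00799236 = 286.353 − 133.701 = 152.652 atm
Ratio = 152.652/214.635 = 0.7112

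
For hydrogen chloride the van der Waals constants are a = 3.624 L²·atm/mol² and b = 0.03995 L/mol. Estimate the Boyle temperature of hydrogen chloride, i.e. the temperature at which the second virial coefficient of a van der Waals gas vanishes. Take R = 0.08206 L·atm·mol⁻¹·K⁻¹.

T_B ≈ 1105 K

For a van der Waals gas the second virial coefficient B₂ = b − a/(RT) vanishes at T_B = a/(Rb).
T_B = 3.624/(0.08206×0.03995) = 3.624/0.0032783 = 1105 K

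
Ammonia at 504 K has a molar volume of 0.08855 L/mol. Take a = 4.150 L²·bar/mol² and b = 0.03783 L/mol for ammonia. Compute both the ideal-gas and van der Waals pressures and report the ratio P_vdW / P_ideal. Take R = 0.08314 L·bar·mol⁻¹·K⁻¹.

P_vdW / P_ideal ≈ 0.6274

Ideal: P_ideal = RT/V_m = (0.08314)(504)/0.08855 = 473.208 bar
vdW: P = RT/(V_m − b) − a/V_m² = 41.9026/0.0507200 − 4.150/0.00784110 = 826.155 − 529.262 = 296.893 bar
Ratio = 296.893/473.208 = 0.6274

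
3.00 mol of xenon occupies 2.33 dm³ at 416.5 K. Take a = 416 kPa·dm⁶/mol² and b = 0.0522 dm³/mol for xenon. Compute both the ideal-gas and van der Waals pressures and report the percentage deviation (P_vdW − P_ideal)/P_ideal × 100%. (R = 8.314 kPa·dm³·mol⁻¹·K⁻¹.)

-8.26 %

Ideal: P_ideal = nRT/V = (3.00)(8.314)(416.5)/2.33 = 4458.52 kPa
vdW: P = nRT/(V − nb) − a n²/V² = 10388.3/2.17340 − 3744.00/5.42890 = 4779.75 − 689.642 = 4090.11 kPa
% deviation = (4090.11 − 4458.52)/4458.52 × 100% = -8.26%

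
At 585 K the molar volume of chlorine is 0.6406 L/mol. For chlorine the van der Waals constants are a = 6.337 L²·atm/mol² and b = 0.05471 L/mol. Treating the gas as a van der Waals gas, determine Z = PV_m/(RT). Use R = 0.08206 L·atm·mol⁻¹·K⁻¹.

Z ≈ 0.8873

P = RT/(V_m − b) − a/V_m² = (0.08206)(585)/(0.6406 − 0.05471) − 6.337/(0.6406)²
  = 48.005/0.58589 − 15.442 = 81.935 − 15.442 = 66.493 atm
Z = PV_m/(RT) = (66.493)(0.6406)/((0.08206)(585)) = 42.595/48.005 = 0.8873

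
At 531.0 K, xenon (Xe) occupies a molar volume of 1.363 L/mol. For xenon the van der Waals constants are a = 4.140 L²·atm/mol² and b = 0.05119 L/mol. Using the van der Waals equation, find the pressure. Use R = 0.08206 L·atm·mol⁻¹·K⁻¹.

P = RT/(V_m − b) − a/V_m²
RT/(V_m − b) = (0.08206)(531.0)/(1.363 − 0.05119) = 43.574/1.3118 = 33.217 atm
a/V_m² = 4.140/(1.363)² = 2.2285 atm
P = 33.217 − 2.2285 = 30.99 atm

P ≈ 30.99 atm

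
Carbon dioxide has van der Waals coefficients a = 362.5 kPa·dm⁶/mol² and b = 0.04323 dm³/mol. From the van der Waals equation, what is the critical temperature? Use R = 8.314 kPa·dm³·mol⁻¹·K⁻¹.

T_c ≈ 298.8 K

For a van der Waals gas, T_c = 8a/(27Rb).
T_c = 8×362.5/(27×8.314×0.04323) = 2900.0/9.7042 = 298.8 K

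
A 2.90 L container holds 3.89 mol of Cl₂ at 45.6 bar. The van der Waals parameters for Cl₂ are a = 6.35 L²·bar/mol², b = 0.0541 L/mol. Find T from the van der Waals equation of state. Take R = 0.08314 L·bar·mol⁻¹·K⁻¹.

T = (P + a n²/V²)(V − nb)/(nR)
P + a n²/V² = 45.6 + (6.35)(3.89)²/(2.90)² = 57.026 bar
V − nb = 2.90 − (3.89)(0.0541) = 2.6896 L
T = (57.026)(2.6896)/((3.89)(0.08314)) = 474.2 K

T ≈ 474.2 K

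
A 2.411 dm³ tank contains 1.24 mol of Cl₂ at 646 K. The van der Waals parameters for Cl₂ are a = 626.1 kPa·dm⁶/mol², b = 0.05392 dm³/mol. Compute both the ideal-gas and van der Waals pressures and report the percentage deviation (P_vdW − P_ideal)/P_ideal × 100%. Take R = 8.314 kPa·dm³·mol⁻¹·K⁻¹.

Ideal: P_ideal = nRT/V = (1.24)(8.314)(646)/2.411 = 2762.28 kPa
vdW: P = nRT/(V − nb) − a n²/V² = 6659.85/2.34414 − 962.691/5.81292 = 2841.06 − 165.612 = 2675.45 kPa
% deviation = (2675.45 − 2762.28)/2762.28 × 100% = -3.14%

-3.14 %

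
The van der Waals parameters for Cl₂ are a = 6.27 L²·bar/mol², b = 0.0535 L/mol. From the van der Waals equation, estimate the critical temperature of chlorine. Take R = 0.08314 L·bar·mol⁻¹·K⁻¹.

T_c ≈ 417.7 K

For a van der Waals gas, T_c = 8a/(27Rb).
T_c = 8×6.27/(27×0.08314×0.0535) = 50.160/0.12010 = 417.7 K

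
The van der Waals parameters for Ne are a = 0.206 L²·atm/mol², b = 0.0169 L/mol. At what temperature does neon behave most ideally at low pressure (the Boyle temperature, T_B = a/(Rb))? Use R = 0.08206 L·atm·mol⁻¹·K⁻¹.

For a van der Waals gas the second virial coefficient B₂ = b − a/(RT) vanishes at T_B = a/(Rb).
T_B = 0.206/(0.08206×0.0169) = 0.206/0.0013868 = 148.5 K

T_B ≈ 148.5 K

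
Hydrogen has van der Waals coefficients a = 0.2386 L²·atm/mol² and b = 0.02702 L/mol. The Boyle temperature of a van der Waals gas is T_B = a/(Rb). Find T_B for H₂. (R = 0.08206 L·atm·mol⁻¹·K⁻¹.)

T_B ≈ 107.6 K

For a van der Waals gas the second virial coefficient B₂ = b − a/(RT) vanishes at T_B = a/(Rb).
T_B = 0.2386/(0.08206×0.02702) = 0.2386/0.0022173 = 107.6 K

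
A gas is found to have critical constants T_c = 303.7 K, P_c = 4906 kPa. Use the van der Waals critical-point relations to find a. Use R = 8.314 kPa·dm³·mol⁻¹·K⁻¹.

a ≈ 548.2 kPa·dm⁶/mol²

From T_c = 8a/(27Rb) and P_c = a/(27b²): a = 27 R² T_c²/(64 P_c).
a = 27×(8.314)²×(303.7)²/(64×4906) = 172136666/313984 = 548.2 kPa·dm⁶/mol²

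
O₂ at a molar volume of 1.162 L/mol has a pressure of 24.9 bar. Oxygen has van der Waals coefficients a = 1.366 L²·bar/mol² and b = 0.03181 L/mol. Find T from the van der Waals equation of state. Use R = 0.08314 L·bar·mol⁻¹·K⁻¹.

T = (P + a/V_m²)(V_m − b)/R
P + a/V_m² = 24.9 + 1.366/(1.162)² = 25.912 bar
V_m − b = 1.162 − 0.03181 = 1.1302 L/mol
T = (25.912)(1.1302)/0.08314 = 352.2 K

T ≈ 352.2 K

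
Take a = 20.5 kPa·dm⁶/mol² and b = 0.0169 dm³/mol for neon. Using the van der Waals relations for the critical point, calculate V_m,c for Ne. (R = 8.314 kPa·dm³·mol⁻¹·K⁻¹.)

For a van der Waals gas, V_m,c = 3b.
V_m,c = 3×0.0169 = 0.05070 dm³/mol

V_m,c ≈ 0.05070 dm³/mol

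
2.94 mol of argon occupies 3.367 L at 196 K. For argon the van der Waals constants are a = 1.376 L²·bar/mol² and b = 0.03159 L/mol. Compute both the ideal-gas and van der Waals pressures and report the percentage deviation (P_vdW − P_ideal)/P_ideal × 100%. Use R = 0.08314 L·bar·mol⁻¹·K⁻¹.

Ideal: P_ideal = nRT/V = (2.94)(0.08314)(196)/3.367 = 14.2289 bar
vdW: P = nRT/(V − nb) − a n²/V² = 47.9086/3.27413 − 11.8936/11.3367 = 14.6325 − 1.04912 = 13.5834 bar
% deviation = (13.5834 − 14.2289)/14.2289 × 100% = -4.54%

-4.54 %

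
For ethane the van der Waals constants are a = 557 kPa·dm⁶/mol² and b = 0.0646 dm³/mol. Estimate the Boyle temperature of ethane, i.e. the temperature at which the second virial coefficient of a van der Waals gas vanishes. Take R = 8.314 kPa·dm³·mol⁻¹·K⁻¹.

T_B ≈ 1037 K

For a van der Waals gas the second virial coefficient B₂ = b − a/(RT) vanishes at T_B = a/(Rb).
T_B = 557/(8.314×0.0646) = 557/0.53708 = 1037 K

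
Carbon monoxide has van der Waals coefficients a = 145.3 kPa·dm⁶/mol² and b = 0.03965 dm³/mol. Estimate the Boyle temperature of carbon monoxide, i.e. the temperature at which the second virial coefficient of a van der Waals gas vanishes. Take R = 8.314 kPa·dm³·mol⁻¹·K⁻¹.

T_B ≈ 440.8 K

For a van der Waals gas the second virial coefficient B₂ = b − a/(RT) vanishes at T_B = a/(Rb).
T_B = 145.3/(8.314×0.03965) = 145.3/0.32965 = 440.8 K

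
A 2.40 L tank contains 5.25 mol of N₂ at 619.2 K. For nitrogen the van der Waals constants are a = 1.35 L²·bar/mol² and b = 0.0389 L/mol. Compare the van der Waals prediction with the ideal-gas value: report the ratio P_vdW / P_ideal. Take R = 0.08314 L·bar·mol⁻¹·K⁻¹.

P_vdW / P_ideal ≈ 1.036

Ideal: P_ideal = nRT/V = (5.25)(0.08314)(619.2)/2.40 = 112.613 bar
vdW: P = nRT/(V − nb) − a n²/V² = 270.272/2.19578 − 37.2094/5.76000 = 123.087 − 6.45997 = 116.627 bar
Ratio = 116.627/112.613 = 1.036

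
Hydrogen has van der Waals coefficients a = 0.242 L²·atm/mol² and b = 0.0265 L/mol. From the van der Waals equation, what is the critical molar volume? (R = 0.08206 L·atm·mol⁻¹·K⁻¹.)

For a van der Waals gas, V_m,c = 3b.
V_m,c = 3×0.0265 = 0.07950 L/mol

V_m,c ≈ 0.07950 L/mol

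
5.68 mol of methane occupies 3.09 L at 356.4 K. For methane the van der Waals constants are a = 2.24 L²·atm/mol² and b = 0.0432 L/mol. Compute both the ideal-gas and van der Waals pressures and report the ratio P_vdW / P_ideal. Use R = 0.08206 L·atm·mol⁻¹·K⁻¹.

P_vdW / P_ideal ≈ 0.9455

Ideal: P_ideal = nRT/V = (5.68)(0.08206)(356.4)/3.09 = 53.7600 atm
vdW: P = nRT/(V − nb) − a n²/V² = 166.118/2.84462 − 72.2678/9.54810 = 58.3973 − 7.56881 = 50.8285 atm
Ratio = 50.8285/53.7600 = 0.9455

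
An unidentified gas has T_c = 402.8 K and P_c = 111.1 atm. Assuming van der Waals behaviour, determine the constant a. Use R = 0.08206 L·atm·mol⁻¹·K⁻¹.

From T_c = 8a/(27Rb) and P_c = a/(27b²): a = 27 R² T_c²/(64 P_c).
a = 27×(0.08206)²×(402.8)²/(64×111.1) = 29499/7110.4 = 4.149 L²·atm/mol²

a ≈ 4.149 L²·atm/mol²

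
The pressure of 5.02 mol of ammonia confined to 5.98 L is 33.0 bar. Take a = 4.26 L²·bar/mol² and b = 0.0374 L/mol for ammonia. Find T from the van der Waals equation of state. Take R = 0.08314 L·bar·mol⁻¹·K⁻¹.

T ≈ 499.6 K

T = (P + a n²/V²)(V − nb)/(nR)
P + a n²/V² = 33.0 + (4.26)(5.02)²/(5.98)² = 36.002 bar
V − nb = 5.98 − (5.02)(0.0374) = 5.7923 L
T = (36.002)(5.7923)/((5.02)(0.08314)) = 499.6 K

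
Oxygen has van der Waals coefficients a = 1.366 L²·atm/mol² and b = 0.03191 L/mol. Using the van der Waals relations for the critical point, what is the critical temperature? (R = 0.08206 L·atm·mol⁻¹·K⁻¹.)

For a van der Waals gas, T_c = 8a/(27Rb).
T_c = 8×1.366/(27×0.08206×0.03191) = 10.928/0.070700 = 154.6 K

T_c ≈ 154.6 K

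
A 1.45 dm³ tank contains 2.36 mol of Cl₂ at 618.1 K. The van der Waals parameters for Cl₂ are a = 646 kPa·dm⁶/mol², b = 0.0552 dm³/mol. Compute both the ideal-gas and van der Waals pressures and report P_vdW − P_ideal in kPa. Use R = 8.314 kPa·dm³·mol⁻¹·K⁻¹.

ΔP ≈ -885.7 kPa

Ideal: P_ideal = nRT/V = (2.36)(8.314)(618.1)/1.45 = 8363.98 kPa
vdW: P = nRT/(V − nb) − a n²/V² = 12127.8/1.31973 − 3597.96/2.10250 = 9189.61 − 1711.28 = 7478.33 kPa
ΔP = 7478.33 − 8363.98 = -885.7 kPa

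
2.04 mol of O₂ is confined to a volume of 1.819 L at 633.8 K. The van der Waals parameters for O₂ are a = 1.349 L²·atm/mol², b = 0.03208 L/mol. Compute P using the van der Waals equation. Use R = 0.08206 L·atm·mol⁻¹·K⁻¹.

P = nRT/(V − nb) − a n²/V²
nRT/(V − nb) = (2.04)(0.08206)(633.8)/(1.819 − 2.04×0.03208) = 106.10/1.7536 = 60.504 atm
a n²/V² = (1.349)(2.04)²/(1.819)² = 1.6967 atm
P = 60.504 − 1.6967 = 58.81 atm

P ≈ 58.81 atm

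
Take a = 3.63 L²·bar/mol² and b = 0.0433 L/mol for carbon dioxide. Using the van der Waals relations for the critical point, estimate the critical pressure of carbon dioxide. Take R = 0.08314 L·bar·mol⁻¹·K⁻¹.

P_c ≈ 71.71 bar

For a van der Waals gas, P_c = a/(27b²).
P_c = 3.63/(27×(0.0433)²) = 3.63/0.050622 = 71.71 bar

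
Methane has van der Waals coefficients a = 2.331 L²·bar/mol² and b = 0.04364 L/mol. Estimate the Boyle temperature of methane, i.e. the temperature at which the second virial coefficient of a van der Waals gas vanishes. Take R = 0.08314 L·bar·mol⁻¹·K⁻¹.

For a van der Waals gas the second virial coefficient B₂ = b − a/(RT) vanishes at T_B = a/(Rb).
T_B = 2.331/(0.08314×0.04364) = 2.331/0.0036282 = 642.5 K

T_B ≈ 642.5 K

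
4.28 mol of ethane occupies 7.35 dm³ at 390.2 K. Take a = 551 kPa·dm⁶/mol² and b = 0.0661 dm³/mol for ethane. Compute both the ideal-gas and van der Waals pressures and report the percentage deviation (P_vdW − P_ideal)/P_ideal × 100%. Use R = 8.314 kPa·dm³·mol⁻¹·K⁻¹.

Ideal: P_ideal = nRT/V = (4.28)(8.314)(390.2)/7.35 = 1889.09 kPa
vdW: P = nRT/(V − nb) − a n²/V² = 13884.8/7.06709 − 10093.4/54.0225 = 1964.71 − 186.837 = 1777.87 kPa
% deviation = (1777.87 − 1889.09)/1889.09 × 100% = -5.89%

-5.89 %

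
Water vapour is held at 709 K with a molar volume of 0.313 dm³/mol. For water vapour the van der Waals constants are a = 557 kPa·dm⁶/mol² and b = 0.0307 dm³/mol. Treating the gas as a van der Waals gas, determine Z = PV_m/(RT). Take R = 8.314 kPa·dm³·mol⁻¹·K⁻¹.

P = RT/(V_m − b) − a/V_m² = (8.314)(709)/(0.313 − 0.0307) − 557/(0.313)²
  = 5894.6/0.28230 − 5685.5 = 20881 − 5685.5 = 15196 kPa
Z = PV_m/(RT) = (15196)(0.313)/((8.314)(709)) = 4756.3/5894.6 = 0.8069

Z ≈ 0.8069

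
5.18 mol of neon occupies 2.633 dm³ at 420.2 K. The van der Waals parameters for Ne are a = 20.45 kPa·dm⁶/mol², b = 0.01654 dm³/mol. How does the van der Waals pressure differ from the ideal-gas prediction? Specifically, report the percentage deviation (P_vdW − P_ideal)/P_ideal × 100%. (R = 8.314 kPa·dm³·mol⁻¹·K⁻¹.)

Ideal: P_ideal = nRT/V = (5.18)(8.314)(420.2)/2.633 = 6872.98 kPa
vdW: P = nRT/(V − nb) − a n²/V² = 18096.6/2.54732 − 548.723/6.93269 = 7104.17 − 79.1501 = 7025.02 kPa
% deviation = (7025.02 − 6872.98)/6872.98 × 100% = 2.21%

2.21 %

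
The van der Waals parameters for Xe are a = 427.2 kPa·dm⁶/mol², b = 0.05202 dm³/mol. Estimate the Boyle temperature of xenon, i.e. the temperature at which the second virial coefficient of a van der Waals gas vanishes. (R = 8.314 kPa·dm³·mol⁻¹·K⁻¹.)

T_B ≈ 987.8 K

For a van der Waals gas the second virial coefficient B₂ = b − a/(RT) vanishes at T_B = a/(Rb).
T_B = 427.2/(8.314×0.05202) = 427.2/0.43249 = 987.8 K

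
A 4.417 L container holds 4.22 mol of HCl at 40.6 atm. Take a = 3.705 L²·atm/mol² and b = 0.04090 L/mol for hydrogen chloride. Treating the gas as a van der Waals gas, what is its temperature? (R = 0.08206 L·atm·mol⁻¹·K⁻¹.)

T ≈ 539.1 K

T = (P + a n²/V²)(V − nb)/(nR)
P + a n²/V² = 40.6 + (3.705)(4.22)²/(4.417)² = 43.982 atm
V − nb = 4.417 − (4.22)(0.04090) = 4.2444 L
T = (43.982)(4.2444)/((4.22)(0.08206)) = 539.1 K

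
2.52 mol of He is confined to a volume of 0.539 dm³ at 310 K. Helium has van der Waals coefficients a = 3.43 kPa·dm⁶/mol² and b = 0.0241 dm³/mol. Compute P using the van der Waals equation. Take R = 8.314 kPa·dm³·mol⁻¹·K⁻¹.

P = nRT/(V − nb) − a n²/V²
nRT/(V − nb) = (2.52)(8.314)(310)/(0.539 − 2.52×0.0241) = 6494.9/0.47827 = 13580 kPa
a n²/V² = (3.43)(2.52)²/(0.539)² = 74.975 kPa
P = 13580 − 74.975 = 13505 kPa

P ≈ 13505 kPa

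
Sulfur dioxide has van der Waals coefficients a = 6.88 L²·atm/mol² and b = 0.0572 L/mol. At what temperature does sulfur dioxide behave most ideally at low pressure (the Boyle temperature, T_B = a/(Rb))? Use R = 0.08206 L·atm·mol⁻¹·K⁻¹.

For a van der Waals gas the second virial coefficient B₂ = b − a/(RT) vanishes at T_B = a/(Rb).
T_B = 6.88/(0.08206×0.0572) = 6.88/0.0046938 = 1466 K

T_B ≈ 1466 K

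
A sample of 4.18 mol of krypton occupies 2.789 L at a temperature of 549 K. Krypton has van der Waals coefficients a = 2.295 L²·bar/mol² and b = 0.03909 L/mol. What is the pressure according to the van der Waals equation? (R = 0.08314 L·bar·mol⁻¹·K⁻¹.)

P = nRT/(V − nb) − a n²/V²
nRT/(V − nb) = (4.18)(0.08314)(549)/(2.789 − 4.18×0.03909) = 190.79/2.6256 = 72.665 bar
a n²/V² = (2.295)(4.18)²/(2.789)² = 5.1551 bar
P = 72.665 − 5.1551 = 67.51 bar

P ≈ 67.51 bar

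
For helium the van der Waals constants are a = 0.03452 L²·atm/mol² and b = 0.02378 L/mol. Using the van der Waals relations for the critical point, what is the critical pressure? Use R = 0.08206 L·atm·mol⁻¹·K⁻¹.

P_c ≈ 2.261 atm

For a van der Waals gas, P_c = a/(27b²).
P_c = 0.03452/(27×(0.02378)²) = 0.03452/0.015268 = 2.261 atm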